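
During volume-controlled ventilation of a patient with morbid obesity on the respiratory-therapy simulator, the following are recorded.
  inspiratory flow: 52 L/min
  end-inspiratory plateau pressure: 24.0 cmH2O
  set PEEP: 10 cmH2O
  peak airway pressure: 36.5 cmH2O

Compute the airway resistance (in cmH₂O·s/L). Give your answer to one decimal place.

Flow: 52 L/min ÷ 60 = 0.8667 L/s.
Raw = (PIP − Pplat) / flow = (36.5 − 24.0) / 0.8667 = 12.5 / 0.8667 = 14.423 cmH2O·s/L.

14.4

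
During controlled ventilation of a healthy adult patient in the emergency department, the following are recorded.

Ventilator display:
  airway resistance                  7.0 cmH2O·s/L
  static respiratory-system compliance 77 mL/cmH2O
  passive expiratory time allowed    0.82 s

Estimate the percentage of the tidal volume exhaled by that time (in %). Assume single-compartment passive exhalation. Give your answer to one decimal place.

τ = R × C = 7.0 × 77 mL/cmH2O = 7.0 × 0.077 L/cmH2O = 0.539 s.
Passive exhalation: V(t)/V₀ = e^(−t/τ) = e^(−0.82/0.539) = 0.2184.
Fraction exhaled = 1 − 0.2184 = 0.7816 → 78.16%.

78.2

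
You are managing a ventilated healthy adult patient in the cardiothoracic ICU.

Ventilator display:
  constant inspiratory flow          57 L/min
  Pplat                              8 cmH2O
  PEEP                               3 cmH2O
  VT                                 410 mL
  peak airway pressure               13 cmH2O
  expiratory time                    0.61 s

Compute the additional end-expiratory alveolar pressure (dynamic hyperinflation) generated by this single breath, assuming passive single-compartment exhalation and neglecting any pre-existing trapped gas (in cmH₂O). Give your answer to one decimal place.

Flow: 57 L/min ÷ 60 = 0.95 L/s.
R = (PIP − Pplat)/V̇ = (13 − 8) / 0.95 = 5.0/0.95 = 5.263 cmH2O·s/L.
C = Vt/(Pplat − PEEP) = 410.0 / (8 − 3) = 410.0/5.0 = 82.0 mL/cmH2O.
τ = R × C = 5.263 × 0.082 L/cmH2O = 0.4316 s.
Fraction remaining = e^(−Te/τ) = e^(−0.61/0.4316) = 0.2433; trapped volume = 410.0 × 0.2433 = 99.753 mL.
Additional alveolar pressure from trapping ≈ V_trapped / C = 99.753 / 82.0 = 1.217 cmH2O.

1.2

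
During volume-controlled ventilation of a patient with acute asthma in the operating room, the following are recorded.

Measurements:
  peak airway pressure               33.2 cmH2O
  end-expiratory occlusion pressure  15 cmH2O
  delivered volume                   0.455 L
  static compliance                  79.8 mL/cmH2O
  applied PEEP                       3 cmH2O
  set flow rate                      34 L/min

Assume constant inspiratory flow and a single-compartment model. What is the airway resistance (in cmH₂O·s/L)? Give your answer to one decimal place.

22.1

Flow: 34 L/min ÷ 60 = 0.5667 L/s.
Total PEEP = 15 cmH2O (set 3 + intrinsic 12); this is the baseline alveolar pressure.
Equation of motion (constant flow): PIP = Vt/C + R·V̇ + PEEP.
R·V̇ = PIP − Vt/C − PEEP = 33.2 − 455/79.8 − 15 = 33.2 − 5.702 − 15 = 12.498 cmH2O.
R = 12.498 / 0.5667 = 22.054 cmH2O·s/L.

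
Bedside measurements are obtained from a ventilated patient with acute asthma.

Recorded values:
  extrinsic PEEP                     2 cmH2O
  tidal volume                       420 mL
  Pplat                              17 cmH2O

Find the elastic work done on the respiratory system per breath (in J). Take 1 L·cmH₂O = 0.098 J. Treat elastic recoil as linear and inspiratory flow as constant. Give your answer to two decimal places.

Elastic work ≈ ½ × (Pplat − PEEP) × Vt = 0.5 × (17 − 2) × 0.420 L = 0.5 × 15.0 × 0.420 = 3.15 L·cmH2O.
× 0.098 J/(L·cmH2O) → 0.3087 J.

0.31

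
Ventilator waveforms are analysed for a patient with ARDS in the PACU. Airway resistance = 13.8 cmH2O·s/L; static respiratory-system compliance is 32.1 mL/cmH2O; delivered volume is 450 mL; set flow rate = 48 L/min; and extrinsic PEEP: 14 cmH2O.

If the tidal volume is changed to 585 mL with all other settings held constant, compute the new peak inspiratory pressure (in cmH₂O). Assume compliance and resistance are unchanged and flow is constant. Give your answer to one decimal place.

43.3

Flow: 48 L/min ÷ 60 = 0.8 L/s.
PIP = Vt/C + R·V̇ + PEEP (constant-flow equation of motion).
Only the elastic term changes: ΔPIP = ΔVt / C = (585 − 450) / 32.1 = 4.206 cmH2O.
Original PIP = 450/32.1 + 13.8×0.8 + 14 = 39.059 cmH2O; new PIP = 39.059 + (4.206) = 43.265 cmH2O.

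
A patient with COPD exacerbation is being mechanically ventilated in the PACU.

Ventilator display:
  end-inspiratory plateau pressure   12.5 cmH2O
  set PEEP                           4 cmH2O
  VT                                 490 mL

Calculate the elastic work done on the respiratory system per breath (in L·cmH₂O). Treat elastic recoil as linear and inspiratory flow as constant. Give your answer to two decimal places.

2.08

Elastic work ≈ ½ × (Pplat − PEEP) × Vt = 0.5 × (12.5 − 4) × 0.490 L = 0.5 × 8.5 × 0.490 = 2.083 L·cmH2O.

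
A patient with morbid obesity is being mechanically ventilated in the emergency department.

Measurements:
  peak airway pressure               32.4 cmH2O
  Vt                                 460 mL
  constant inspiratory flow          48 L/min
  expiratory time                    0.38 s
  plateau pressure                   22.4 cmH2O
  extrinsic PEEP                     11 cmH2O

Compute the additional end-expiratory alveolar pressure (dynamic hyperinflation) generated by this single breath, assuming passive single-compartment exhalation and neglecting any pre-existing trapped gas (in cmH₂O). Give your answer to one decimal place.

Flow: 48 L/min ÷ 60 = 0.8 L/s.
R = (PIP − Pplat)/V̇ = (32.4 − 22.4) / 0.8 = 10.0/0.8 = 12.5 cmH2O·s/L.
C = Vt/(Pplat − PEEP) = 460.0 / (22.4 − 11) = 460.0/11.4 = 40.351 mL/cmH2O.
τ = R × C = 12.5 × 0.04035 L/cmH2O = 0.5044 s.
Fraction remaining = e^(−Te/τ) = e^(−0.38/0.5044) = 0.4708; trapped volume = 460.0 × 0.4708 = 216.57 mL.
Additional alveolar pressure from trapping ≈ V_trapped / C = 216.57 / 40.351 = 5.367 cmH2O.

5.4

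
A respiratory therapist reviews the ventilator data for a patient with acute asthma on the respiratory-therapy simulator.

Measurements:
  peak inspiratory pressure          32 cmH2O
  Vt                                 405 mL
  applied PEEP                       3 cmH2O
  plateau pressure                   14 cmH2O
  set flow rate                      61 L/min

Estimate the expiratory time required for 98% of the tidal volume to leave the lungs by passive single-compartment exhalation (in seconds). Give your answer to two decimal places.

Flow: 61 L/min ÷ 60 = 1.0167 L/s.
R = (PIP − Pplat)/V̇ = (32 − 14) / 1.0167 = 18.0/1.0167 = 17.704 cmH2O·s/L.
C = Vt/(Pplat − PEEP) = 405.0 / (14 − 3) = 405.0/11.0 = 36.818 mL/cmH2O.
τ = R × C = 17.704 × 0.03682 L/cmH2O = 0.6519 s.
t = −τ·ln(1 − 0.98) = −0.6519·ln(0.02) = 2.55 s.

2.55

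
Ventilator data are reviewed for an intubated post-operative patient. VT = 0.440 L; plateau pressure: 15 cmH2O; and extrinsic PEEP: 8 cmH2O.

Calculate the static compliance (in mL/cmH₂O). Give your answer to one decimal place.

Cstat = Vt / (Pplat − PEEP) = 440 / (15 − 8) = 440 / 7.0 = 62.857 mL/cmH2O.

62.9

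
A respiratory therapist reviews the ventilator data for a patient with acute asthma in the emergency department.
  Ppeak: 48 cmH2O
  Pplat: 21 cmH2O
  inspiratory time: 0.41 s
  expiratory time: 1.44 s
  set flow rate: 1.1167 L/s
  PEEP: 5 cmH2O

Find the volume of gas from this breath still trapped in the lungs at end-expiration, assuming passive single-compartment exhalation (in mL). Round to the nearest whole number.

Vt = flow × Ti = 1.1167 L/s × 0.41 s × 1000 mL/L = 457.85 mL.
R = (PIP − Pplat)/V̇ = (48 − 21) / 1.1167 = 27.0/1.1167 = 24.178 cmH2O·s/L.
C = Vt/(Pplat − PEEP) = 457.85 / (21 − 5) = 457.85/16.0 = 28.616 mL/cmH2O.
τ = R × C = 24.178 × 0.02862 L/cmH2O = 0.692 s.
Fraction remaining = e^(−Te/τ) = e^(−1.44/0.692) = 0.1248.
Trapped volume = 457.85 × 0.1248 = 57.14 mL.

57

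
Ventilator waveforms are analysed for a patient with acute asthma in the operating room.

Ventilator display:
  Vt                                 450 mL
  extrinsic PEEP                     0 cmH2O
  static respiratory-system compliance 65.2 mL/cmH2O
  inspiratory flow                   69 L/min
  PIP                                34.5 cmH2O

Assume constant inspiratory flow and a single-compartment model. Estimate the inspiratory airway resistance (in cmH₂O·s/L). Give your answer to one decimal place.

24.0

Flow: 69 L/min ÷ 60 = 1.15 L/s.
Equation of motion (constant flow): PIP = Vt/C + R·V̇ + PEEP.
R·V̇ = PIP − Vt/C − PEEP = 34.5 − 450/65.2 − 0 = 34.5 − 6.902 − 0 = 27.598 cmH2O.
R = 27.598 / 1.15 = 23.998 cmH2O·s/L.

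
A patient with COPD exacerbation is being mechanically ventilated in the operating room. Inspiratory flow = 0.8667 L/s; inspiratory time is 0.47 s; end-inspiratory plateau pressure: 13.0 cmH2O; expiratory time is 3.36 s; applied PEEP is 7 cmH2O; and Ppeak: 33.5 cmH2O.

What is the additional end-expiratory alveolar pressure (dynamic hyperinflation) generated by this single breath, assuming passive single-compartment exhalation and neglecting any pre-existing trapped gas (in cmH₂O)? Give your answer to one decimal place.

Vt = flow × Ti = 0.8667 L/s × 0.47 s × 1000 mL/L = 407.35 mL.
R = (PIP − Pplat)/V̇ = (33.5 − 13.0) / 0.8667 = 20.5/0.8667 = 23.653 cmH2O·s/L.
C = Vt/(Pplat − PEEP) = 407.35 / (13.0 − 7) = 407.35/6.0 = 67.892 mL/cmH2O.
τ = R × C = 23.653 × 0.06789 L/cmH2O = 1.606 s.
Fraction remaining = e^(−Te/τ) = e^(−3.36/1.606) = 0.1234; trapped volume = 407.35 × 0.1234 = 50.267 mL.
Additional alveolar pressure from trapping ≈ V_trapped / C = 50.267 / 67.892 = 0.7404 cmH2O.

0.7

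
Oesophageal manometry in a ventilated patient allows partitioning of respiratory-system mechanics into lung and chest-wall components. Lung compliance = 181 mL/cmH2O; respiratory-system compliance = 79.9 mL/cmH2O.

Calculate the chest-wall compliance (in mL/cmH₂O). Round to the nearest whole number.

1/Ccw = 1/Crs − 1/CL.
1/Ccw = 1/79.9 − 1/181 = 0.006991.
Ccw = 143.04 mL/cmH2O.

143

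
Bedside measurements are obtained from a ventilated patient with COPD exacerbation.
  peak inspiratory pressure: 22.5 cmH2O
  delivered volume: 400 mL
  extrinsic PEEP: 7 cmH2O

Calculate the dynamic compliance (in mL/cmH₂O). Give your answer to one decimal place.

25.8

Dynamic compliance = Vt / (PIP − PEEP) = 400 / (22.5 − 7) = 400 / 15.5 = 25.806 mL/cmH2O.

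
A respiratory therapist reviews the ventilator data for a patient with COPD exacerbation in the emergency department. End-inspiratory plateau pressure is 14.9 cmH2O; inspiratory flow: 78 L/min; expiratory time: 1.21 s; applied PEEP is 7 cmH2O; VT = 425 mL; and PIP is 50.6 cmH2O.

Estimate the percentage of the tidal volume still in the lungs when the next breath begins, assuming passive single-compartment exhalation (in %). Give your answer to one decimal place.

44.1

Flow: 78 L/min ÷ 60 = 1.3 L/s.
R = (PIP − Pplat)/V̇ = (50.6 − 14.9) / 1.3 = 35.7/1.3 = 27.462 cmH2O·s/L.
C = Vt/(Pplat − PEEP) = 425.0 / (14.9 − 7) = 425.0/7.9 = 53.797 mL/cmH2O.
τ = R × C = 27.462 × 0.0538 L/cmH2O = 1.477 s.
Fraction remaining at end-expiration = e^(−Te/τ) = e^(−1.21/1.477) = 0.4408 → 44.08%.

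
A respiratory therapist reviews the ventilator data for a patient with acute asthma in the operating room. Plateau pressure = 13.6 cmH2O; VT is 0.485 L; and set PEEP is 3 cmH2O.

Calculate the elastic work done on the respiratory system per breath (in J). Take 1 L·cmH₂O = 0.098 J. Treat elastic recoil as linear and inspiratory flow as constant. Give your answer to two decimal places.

Elastic work ≈ ½ × (Pplat − PEEP) × Vt = 0.5 × (13.6 − 3) × 0.485 L = 0.5 × 10.6 × 0.485 = 2.571 L·cmH2O.
× 0.098 J/(L·cmH2O) → 0.252 J.

0.25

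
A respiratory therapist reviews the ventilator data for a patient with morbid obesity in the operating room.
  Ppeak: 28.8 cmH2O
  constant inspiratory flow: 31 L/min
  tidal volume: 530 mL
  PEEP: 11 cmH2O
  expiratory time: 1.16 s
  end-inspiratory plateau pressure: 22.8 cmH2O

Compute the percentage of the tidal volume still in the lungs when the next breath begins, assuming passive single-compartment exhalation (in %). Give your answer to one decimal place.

10.8

Flow: 31 L/min ÷ 60 = 0.5167 L/s.
R = (PIP − Pplat)/V̇ = (28.8 − 22.8) / 0.5167 = 6.0/0.5167 = 11.612 cmH2O·s/L.
C = Vt/(Pplat − PEEP) = 530.0 / (22.8 − 11) = 530.0/11.8 = 44.915 mL/cmH2O.
τ = R × C = 11.612 × 0.04492 L/cmH2O = 0.5216 s.
Fraction remaining at end-expiration = e^(−Te/τ) = e^(−1.16/0.5216) = 0.1082 → 10.82%.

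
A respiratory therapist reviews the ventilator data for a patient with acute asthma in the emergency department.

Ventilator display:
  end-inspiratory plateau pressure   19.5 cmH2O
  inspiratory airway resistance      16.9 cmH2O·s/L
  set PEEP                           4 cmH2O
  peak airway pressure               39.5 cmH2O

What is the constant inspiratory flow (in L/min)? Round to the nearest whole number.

71

flow = (PIP − Pplat) / Raw = (39.5 − 19.5) / 16.9 = 1.183 L/s × 60 = 70.98 L/min.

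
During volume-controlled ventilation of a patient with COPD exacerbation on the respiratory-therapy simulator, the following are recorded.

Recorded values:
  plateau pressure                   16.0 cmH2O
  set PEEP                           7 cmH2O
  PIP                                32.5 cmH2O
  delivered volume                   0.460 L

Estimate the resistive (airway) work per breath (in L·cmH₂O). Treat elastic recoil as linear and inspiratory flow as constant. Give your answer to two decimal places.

7.59

With constant inspiratory flow the resistive pressure is constant at PIP − Pplat = 32.5 − 16.0 = 16.5 cmH2O, so resistive work = 16.5 × 0.460 = 7.59 L·cmH2O.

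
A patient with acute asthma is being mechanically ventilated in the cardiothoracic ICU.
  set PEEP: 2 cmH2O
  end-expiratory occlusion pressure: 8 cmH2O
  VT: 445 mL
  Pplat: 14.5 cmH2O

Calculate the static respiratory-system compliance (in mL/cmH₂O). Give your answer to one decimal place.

End-expiratory occlusion gives total PEEP = 8 cmH2O (intrinsic PEEP = 8 − 2 = 6). Use total PEEP for the elastic gradient.
Cstat = Vt / (Pplat − PEEPtotal) = 445 / (14.5 − 8) = 445 / 6.5 = 68.462 mL/cmH2O.

68.5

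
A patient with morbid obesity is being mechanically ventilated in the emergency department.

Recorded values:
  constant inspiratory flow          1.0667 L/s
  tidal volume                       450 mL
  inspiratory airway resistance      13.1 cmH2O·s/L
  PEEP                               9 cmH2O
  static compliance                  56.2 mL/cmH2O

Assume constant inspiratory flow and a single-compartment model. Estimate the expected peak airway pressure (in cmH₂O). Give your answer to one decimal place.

Equation of motion (constant flow): PIP = Vt/C + R·V̇ + PEEP.
PIP = 450/56.2 + 13.1×1.0667 + 9 = 8.007 + 13.974 + 9 = 30.981 cmH2O.

31.0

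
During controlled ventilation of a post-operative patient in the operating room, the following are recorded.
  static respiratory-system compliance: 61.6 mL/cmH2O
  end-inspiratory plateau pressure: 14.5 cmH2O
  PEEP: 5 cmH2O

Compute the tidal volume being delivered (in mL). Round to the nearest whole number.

585

Vt = Cstat × (Pplat − PEEP) = 61.6 × (14.5 − 5) = 61.6 × 9.5 = 585.2 mL.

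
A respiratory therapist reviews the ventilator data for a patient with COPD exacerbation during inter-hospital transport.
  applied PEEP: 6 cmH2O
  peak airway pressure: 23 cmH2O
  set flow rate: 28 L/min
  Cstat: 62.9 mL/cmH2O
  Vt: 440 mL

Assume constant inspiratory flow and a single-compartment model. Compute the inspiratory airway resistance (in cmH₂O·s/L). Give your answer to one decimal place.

Flow: 28 L/min ÷ 60 = 0.4667 L/s.
Equation of motion (constant flow): PIP = Vt/C + R·V̇ + PEEP.
R·V̇ = PIP − Vt/C − PEEP = 23 − 440/62.9 − 6 = 23 − 6.995 − 6 = 10.005 cmH2O.
R = 10.005 / 0.4667 = 21.438 cmH2O·s/L.

21.4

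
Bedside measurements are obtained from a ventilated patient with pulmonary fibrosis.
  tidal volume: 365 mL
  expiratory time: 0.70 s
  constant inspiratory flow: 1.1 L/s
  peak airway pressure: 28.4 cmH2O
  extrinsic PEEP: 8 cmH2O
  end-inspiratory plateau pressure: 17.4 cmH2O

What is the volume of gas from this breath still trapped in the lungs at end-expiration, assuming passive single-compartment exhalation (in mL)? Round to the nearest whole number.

R = (PIP − Pplat)/V̇ = (28.4 − 17.4) / 1.1 = 11.0/1.1 = 10.0 cmH2O·s/L.
C = Vt/(Pplat − PEEP) = 365.0 / (17.4 − 8) = 365.0/9.4 = 38.83 mL/cmH2O.
τ = R × C = 10.0 × 0.03883 L/cmH2O = 0.3883 s.
Fraction remaining = e^(−Te/τ) = e^(−0.70/0.3883) = 0.1648.
Trapped volume = 365.0 × 0.1648 = 60.152 mL.

60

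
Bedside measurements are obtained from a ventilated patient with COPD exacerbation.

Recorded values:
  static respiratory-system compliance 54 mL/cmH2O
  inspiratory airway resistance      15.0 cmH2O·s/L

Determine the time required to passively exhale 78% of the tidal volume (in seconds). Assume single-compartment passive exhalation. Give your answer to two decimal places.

τ = R × C = 15.0 × 54 mL/cmH2O = 15.0 × 0.054 L/cmH2O = 0.81 s.
Exhaled fraction f = 1 − e^(−t/τ) → t = −τ·ln(1 − f) = −0.81·ln(0.22) = 1.226 s.

1.23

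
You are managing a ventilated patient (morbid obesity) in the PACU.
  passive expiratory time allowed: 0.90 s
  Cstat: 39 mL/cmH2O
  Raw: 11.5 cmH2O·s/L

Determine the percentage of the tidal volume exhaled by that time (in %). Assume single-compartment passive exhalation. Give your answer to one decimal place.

τ = R × C = 11.5 × 39 mL/cmH2O = 11.5 × 0.039 L/cmH2O = 0.4485 s.
Passive exhalation: V(t)/V₀ = e^(−t/τ) = e^(−0.90/0.4485) = 0.1344.
Fraction exhaled = 1 − 0.1344 = 0.8656 → 86.56%.

86.6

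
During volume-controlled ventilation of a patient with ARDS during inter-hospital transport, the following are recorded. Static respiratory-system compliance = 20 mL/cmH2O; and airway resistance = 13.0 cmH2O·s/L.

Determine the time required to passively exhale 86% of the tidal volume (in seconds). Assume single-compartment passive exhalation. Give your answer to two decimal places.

τ = R × C = 13.0 × 20 mL/cmH2O = 13.0 × 0.020 L/cmH2O = 0.26 s.
Exhaled fraction f = 1 − e^(−t/τ) → t = −τ·ln(1 − f) = −0.26·ln(0.14) = 0.5112 s.

0.51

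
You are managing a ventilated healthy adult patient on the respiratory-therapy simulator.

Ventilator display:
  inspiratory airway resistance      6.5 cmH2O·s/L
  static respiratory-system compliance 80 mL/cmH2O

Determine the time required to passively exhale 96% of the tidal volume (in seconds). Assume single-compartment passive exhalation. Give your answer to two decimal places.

1.67

τ = R × C = 6.5 × 80 mL/cmH2O = 6.5 × 0.080 L/cmH2O = 0.52 s.
Exhaled fraction f = 1 − e^(−t/τ) → t = −τ·ln(1 − f) = −0.52·ln(0.04) = 1.674 s.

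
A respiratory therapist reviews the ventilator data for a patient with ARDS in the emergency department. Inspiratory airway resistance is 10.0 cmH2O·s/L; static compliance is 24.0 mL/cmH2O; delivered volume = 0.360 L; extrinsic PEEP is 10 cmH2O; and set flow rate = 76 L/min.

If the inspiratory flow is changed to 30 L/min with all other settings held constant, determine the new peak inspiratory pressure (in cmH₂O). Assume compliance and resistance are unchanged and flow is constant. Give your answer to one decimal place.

Flow: 76 L/min ÷ 60 = 1.2667 L/s.
New flow: 30 L/min ÷ 60 = 0.5 L/s.
PIP = Vt/C + R·V̇ + PEEP (constant-flow equation of motion).
Only the resistive term changes: ΔPIP = R × ΔV̇ = 10.0 × (0.5 − 1.2667) = 10.0 × -0.7667 = -7.667 cmH2O.
Original PIP = 360/24.0 + 10.0×1.2667 + 10 = 37.667 cmH2O; new PIP = 37.667 + (-7.667) = 30.0 cmH2O.

30.0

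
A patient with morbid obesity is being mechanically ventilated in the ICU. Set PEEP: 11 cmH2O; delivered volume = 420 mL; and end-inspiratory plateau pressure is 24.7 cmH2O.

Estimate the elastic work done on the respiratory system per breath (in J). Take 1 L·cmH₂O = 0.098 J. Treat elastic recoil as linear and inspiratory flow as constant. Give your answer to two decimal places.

Elastic work ≈ ½ × (Pplat − PEEP) × Vt = 0.5 × (24.7 − 11) × 0.420 L = 0.5 × 13.7 × 0.420 = 2.877 L·cmH2O.
× 0.098 J/(L·cmH2O) → 0.2819 J.

0.28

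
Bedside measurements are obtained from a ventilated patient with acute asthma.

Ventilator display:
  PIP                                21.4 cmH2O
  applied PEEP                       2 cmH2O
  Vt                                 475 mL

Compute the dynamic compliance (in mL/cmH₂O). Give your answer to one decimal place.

Dynamic compliance = Vt / (PIP − PEEP) = 475 / (21.4 − 2) = 475 / 19.4 = 24.485 mL/cmH2O.

24.5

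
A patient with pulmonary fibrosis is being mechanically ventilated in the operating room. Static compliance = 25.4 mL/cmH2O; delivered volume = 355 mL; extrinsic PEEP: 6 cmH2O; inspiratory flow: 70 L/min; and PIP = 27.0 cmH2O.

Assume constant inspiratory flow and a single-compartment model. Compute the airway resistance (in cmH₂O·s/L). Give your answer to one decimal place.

6.0

Flow: 70 L/min ÷ 60 = 1.1667 L/s.
Equation of motion (constant flow): PIP = Vt/C + R·V̇ + PEEP.
R·V̇ = PIP − Vt/C − PEEP = 27.0 − 355/25.4 − 6 = 27.0 − 13.976 − 6 = 7.024 cmH2O.
R = 7.024 / 1.1667 = 6.02 cmH2O·s/L.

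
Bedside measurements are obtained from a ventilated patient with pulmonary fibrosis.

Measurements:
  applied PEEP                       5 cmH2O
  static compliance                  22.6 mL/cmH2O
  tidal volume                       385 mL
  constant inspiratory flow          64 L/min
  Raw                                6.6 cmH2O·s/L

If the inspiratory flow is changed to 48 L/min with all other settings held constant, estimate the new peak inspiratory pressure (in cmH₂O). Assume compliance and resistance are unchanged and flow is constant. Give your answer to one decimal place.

Flow: 64 L/min ÷ 60 = 1.0667 L/s.
New flow: 48 L/min ÷ 60 = 0.8 L/s.
PIP = Vt/C + R·V̇ + PEEP (constant-flow equation of motion).
Only the resistive term changes: ΔPIP = R × ΔV̇ = 6.6 × (0.8 − 1.0667) = 6.6 × -0.2667 = -1.76 cmH2O.
Original PIP = 385/22.6 + 6.6×1.0667 + 5 = 29.076 cmH2O; new PIP = 29.076 + (-1.76) = 27.316 cmH2O.

27.3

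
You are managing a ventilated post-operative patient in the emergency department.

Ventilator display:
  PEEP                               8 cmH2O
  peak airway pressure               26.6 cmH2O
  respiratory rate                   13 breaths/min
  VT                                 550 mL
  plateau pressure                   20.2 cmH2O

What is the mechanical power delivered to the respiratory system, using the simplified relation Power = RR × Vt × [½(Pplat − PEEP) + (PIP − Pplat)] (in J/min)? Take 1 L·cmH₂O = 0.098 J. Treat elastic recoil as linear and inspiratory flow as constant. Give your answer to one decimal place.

8.8

Per-breath work = Vt × [½(Pplat−PEEP) + (PIP−Pplat)] = 0.550 × [0.5×12.2 + 6.4] = 0.550 × 12.5 = 6.875 L·cmH2O.
Power = 13 × 6.875 = 89.375 L·cmH2O/min.
× 0.098 J/(L·cmH2O) → 8.759 J/min.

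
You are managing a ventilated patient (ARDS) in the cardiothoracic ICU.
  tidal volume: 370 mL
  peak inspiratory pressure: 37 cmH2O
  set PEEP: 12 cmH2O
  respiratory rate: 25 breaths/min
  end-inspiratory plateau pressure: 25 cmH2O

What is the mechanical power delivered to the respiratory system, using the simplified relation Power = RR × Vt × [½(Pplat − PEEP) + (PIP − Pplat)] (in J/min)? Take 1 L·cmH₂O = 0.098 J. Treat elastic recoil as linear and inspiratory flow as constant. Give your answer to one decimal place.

Per-breath work = Vt × [½(Pplat−PEEP) + (PIP−Pplat)] = 0.370 × [0.5×13.0 + 12.0] = 0.370 × 18.5 = 6.845 L·cmH2O.
Power = 25 × 6.845 = 171.13 L·cmH2O/min.
× 0.098 J/(L·cmH2O) → 16.771 J/min.

16.8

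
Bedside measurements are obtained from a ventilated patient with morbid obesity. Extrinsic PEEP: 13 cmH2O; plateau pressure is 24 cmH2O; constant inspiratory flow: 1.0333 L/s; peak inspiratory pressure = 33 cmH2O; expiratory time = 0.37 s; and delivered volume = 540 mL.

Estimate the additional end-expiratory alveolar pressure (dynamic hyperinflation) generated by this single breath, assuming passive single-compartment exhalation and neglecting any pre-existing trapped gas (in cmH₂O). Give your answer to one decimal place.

4.6

R = (PIP − Pplat)/V̇ = (33 − 24) / 1.0333 = 9.0/1.0333 = 8.71 cmH2O·s/L.
C = Vt/(Pplat − PEEP) = 540.0 / (24 − 13) = 540.0/11.0 = 49.091 mL/cmH2O.
τ = R × C = 8.71 × 0.04909 L/cmH2O = 0.4276 s.
Fraction remaining = e^(−Te/τ) = e^(−0.37/0.4276) = 0.4209; trapped volume = 540.0 × 0.4209 = 227.29 mL.
Additional alveolar pressure from trapping ≈ V_trapped / C = 227.29 / 49.091 = 4.63 cmH2O.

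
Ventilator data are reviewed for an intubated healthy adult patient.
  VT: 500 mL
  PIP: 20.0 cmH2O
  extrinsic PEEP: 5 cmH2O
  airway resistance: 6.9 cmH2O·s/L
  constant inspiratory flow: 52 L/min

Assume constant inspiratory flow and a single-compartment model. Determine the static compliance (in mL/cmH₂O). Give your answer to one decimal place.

55.4

Flow: 52 L/min ÷ 60 = 0.8667 L/s.
Equation of motion (constant flow): PIP = Vt/C + R·V̇ + PEEP.
Vt/C = PIP − R·V̇ − PEEP = 20.0 − 6.9×0.8667 − 5 = 20.0 − 5.98 − 5 = 9.02 cmH2O.
C = Vt / 9.02 = 500 / 9.02 = 55.432 mL/cmH2O.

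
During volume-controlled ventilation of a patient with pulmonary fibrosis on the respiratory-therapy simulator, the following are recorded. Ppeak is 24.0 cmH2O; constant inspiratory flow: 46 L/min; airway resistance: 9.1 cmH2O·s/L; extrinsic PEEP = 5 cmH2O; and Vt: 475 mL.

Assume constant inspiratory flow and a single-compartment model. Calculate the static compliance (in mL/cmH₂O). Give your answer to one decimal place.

39.5

Flow: 46 L/min ÷ 60 = 0.7667 L/s.
Equation of motion (constant flow): PIP = Vt/C + R·V̇ + PEEP.
Vt/C = PIP − R·V̇ − PEEP = 24.0 − 9.1×0.7667 − 5 = 24.0 − 6.977 − 5 = 12.023 cmH2O.
C = Vt / 12.023 = 475 / 12.023 = 39.508 mL/cmH2O.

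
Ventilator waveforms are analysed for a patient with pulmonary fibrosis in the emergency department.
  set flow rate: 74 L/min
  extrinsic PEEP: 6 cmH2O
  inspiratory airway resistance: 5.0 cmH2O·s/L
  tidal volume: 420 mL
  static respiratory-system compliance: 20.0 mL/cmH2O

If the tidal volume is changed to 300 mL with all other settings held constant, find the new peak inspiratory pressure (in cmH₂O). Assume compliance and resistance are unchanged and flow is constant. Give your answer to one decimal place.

27.2

Flow: 74 L/min ÷ 60 = 1.2333 L/s.
PIP = Vt/C + R·V̇ + PEEP (constant-flow equation of motion).
Only the elastic term changes: ΔPIP = ΔVt / C = (300 − 420) / 20.0 = -6.0 cmH2O.
Original PIP = 420/20.0 + 5.0×1.2333 + 6 = 33.167 cmH2O; new PIP = 33.167 + (-6.0) = 27.167 cmH2O.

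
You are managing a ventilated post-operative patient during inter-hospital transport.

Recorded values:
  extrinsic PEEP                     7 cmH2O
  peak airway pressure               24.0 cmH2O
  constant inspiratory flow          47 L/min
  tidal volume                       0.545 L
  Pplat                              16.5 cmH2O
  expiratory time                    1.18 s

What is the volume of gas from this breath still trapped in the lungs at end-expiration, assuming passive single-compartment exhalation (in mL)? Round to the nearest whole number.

64

Flow: 47 L/min ÷ 60 = 0.7833 L/s.
R = (PIP − Pplat)/V̇ = (24.0 − 16.5) / 0.7833 = 7.5/0.7833 = 9.575 cmH2O·s/L.
C = Vt/(Pplat − PEEP) = 545.0 / (16.5 − 7) = 545.0/9.5 = 57.368 mL/cmH2O.
τ = R × C = 9.575 × 0.05737 L/cmH2O = 0.5493 s.
Fraction remaining = e^(−Te/τ) = e^(−1.18/0.5493) = 0.1167.
Trapped volume = 545.0 × 0.1167 = 63.602 mL.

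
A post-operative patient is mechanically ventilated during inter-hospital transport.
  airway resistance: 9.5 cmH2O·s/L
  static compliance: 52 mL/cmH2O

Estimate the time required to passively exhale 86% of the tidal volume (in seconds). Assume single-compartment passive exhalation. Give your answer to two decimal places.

τ = R × C = 9.5 × 52 mL/cmH2O = 9.5 × 0.052 L/cmH2O = 0.494 s.
Exhaled fraction f = 1 − e^(−t/τ) → t = −τ·ln(1 − f) = −0.494·ln(0.14) = 0.9713 s.

0.97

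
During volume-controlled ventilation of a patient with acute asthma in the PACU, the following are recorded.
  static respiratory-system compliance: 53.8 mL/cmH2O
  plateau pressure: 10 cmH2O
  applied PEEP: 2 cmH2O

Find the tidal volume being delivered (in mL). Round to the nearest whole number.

Vt = Cstat × (Pplat − PEEP) = 53.8 × (10 − 2) = 53.8 × 8.0 = 430.4 mL.

430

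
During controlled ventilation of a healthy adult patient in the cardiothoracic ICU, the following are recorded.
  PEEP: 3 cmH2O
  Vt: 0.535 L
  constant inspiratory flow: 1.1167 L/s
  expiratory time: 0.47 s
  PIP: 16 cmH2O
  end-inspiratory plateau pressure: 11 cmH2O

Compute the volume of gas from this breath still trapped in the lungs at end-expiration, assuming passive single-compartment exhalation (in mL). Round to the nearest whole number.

111

R = (PIP − Pplat)/V̇ = (16 − 11) / 1.1167 = 5.0/1.1167 = 4.477 cmH2O·s/L.
C = Vt/(Pplat − PEEP) = 535.0 / (11 − 3) = 535.0/8.0 = 66.875 mL/cmH2O.
τ = R × C = 4.477 × 0.06688 L/cmH2O = 0.2994 s.
Fraction remaining = e^(−Te/τ) = e^(−0.47/0.2994) = 0.2081.
Trapped volume = 535.0 × 0.2081 = 111.33 mL.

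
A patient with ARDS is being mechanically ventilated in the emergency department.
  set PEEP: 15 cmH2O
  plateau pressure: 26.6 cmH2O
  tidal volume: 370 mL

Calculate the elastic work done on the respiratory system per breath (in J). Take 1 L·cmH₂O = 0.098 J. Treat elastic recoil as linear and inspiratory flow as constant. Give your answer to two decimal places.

0.21

Elastic work ≈ ½ × (Pplat − PEEP) × Vt = 0.5 × (26.6 − 15) × 0.370 L = 0.5 × 11.6 × 0.370 = 2.146 L·cmH2O.
× 0.098 J/(L·cmH2O) → 0.2103 J.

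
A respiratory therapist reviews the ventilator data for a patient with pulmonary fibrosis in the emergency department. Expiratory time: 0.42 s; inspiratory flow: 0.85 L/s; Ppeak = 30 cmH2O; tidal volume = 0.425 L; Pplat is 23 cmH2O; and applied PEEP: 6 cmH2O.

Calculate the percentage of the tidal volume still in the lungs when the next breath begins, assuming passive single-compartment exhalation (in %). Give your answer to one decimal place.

13.0

R = (PIP − Pplat)/V̇ = (30 − 23) / 0.85 = 7.0/0.85 = 8.235 cmH2O·s/L.
C = Vt/(Pplat − PEEP) = 425.0 / (23 − 6) = 425.0/17.0 = 25.0 mL/cmH2O.
τ = R × C = 8.235 × 0.025 L/cmH2O = 0.2059 s.
Fraction remaining at end-expiration = e^(−Te/τ) = e^(−0.42/0.2059) = 0.1301 → 13.01%.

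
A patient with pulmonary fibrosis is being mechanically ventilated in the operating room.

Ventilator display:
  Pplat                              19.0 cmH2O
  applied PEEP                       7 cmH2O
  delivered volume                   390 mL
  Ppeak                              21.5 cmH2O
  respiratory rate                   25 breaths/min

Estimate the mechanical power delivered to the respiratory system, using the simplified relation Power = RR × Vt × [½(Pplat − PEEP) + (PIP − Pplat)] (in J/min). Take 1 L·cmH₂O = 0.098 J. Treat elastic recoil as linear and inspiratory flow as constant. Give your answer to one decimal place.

8.1

Per-breath work = Vt × [½(Pplat−PEEP) + (PIP−Pplat)] = 0.390 × [0.5×12.0 + 2.5] = 0.390 × 8.5 = 3.315 L·cmH2O.
Power = 25 × 3.315 = 82.875 L·cmH2O/min.
× 0.098 J/(L·cmH2O) → 8.122 J/min.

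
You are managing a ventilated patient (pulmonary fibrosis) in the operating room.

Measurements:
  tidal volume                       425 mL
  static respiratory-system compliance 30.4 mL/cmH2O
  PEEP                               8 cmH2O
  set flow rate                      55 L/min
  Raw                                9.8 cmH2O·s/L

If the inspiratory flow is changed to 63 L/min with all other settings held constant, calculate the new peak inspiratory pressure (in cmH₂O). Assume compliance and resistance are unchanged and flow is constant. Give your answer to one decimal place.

Flow: 55 L/min ÷ 60 = 0.9167 L/s.
New flow: 63 L/min ÷ 60 = 1.05 L/s.
PIP = Vt/C + R·V̇ + PEEP (constant-flow equation of motion).
Only the resistive term changes: ΔPIP = R × ΔV̇ = 9.8 × (1.05 − 0.9167) = 9.8 × 0.1333 = 1.306 cmH2O.
Original PIP = 425/30.4 + 9.8×0.9167 + 8 = 30.964 cmH2O; new PIP = 30.964 + (1.306) = 32.27 cmH2O.

32.3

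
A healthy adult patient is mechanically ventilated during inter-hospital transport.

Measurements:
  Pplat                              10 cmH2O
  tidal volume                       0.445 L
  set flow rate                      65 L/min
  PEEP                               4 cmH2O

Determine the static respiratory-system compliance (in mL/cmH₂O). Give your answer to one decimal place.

Cstat = Vt / (Pplat − PEEP) = 445 / (10 − 4) = 445 / 6.0 = 74.167 mL/cmH2O.

74.2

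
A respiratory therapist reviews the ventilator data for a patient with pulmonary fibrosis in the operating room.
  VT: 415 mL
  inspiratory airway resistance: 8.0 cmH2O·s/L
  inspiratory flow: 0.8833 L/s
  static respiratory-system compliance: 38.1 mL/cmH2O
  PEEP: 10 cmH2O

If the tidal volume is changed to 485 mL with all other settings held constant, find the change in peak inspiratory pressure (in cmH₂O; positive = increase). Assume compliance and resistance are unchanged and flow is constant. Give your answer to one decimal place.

PIP = Vt/C + R·V̇ + PEEP (constant-flow equation of motion).
Only the elastic term changes: ΔPIP = ΔVt / C = (485 − 415) / 38.1 = 1.837 cmH2O.

1.8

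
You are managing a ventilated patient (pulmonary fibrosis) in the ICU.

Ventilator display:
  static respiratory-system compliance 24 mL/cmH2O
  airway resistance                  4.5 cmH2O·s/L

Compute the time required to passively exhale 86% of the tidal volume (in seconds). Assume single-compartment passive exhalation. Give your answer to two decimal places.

τ = R × C = 4.5 × 24 mL/cmH2O = 4.5 × 0.024 L/cmH2O = 0.108 s.
Exhaled fraction f = 1 − e^(−t/τ) → t = −τ·ln(1 − f) = −0.108·ln(0.14) = 0.2123 s.

0.21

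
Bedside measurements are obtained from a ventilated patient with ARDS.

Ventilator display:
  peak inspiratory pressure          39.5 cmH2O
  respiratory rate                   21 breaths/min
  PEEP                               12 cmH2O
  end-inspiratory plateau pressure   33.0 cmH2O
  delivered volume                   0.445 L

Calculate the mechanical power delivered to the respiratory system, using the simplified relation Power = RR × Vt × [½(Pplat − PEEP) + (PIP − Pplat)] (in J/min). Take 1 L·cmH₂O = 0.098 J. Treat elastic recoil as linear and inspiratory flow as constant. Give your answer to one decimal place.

Per-breath work = Vt × [½(Pplat−PEEP) + (PIP−Pplat)] = 0.445 × [0.5×21.0 + 6.5] = 0.445 × 17.0 = 7.565 L·cmH2O.
Power = 21 × 7.565 = 158.87 L·cmH2O/min.
× 0.098 J/(L·cmH2O) → 15.569 J/min.

15.6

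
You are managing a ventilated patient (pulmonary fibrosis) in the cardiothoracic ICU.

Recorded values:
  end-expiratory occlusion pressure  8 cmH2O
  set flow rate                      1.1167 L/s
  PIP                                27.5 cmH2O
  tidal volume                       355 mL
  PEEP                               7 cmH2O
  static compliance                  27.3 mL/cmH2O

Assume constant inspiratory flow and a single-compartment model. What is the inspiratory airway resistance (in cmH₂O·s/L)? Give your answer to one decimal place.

5.8

Total PEEP = 8 cmH2O (set 7 + intrinsic 1); this is the baseline alveolar pressure.
Equation of motion (constant flow): PIP = Vt/C + R·V̇ + PEEP.
R·V̇ = PIP − Vt/C − PEEP = 27.5 − 355/27.3 − 8 = 27.5 − 13.004 − 8 = 6.496 cmH2O.
R = 6.496 / 1.1167 = 5.817 cmH2O·s/L.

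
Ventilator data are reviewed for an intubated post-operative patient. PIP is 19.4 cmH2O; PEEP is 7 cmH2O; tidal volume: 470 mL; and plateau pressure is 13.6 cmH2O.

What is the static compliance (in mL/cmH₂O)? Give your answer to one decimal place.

71.2

Cstat = Vt / (Pplat − PEEP) = 470 / (13.6 − 7) = 470 / 6.6 = 71.212 mL/cmH2O.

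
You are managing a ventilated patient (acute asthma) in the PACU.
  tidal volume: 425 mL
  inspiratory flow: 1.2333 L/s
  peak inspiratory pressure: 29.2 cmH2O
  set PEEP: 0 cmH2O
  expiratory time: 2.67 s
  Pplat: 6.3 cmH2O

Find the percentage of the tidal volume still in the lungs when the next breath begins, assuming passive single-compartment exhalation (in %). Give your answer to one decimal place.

11.9

R = (PIP − Pplat)/V̇ = (29.2 − 6.3) / 1.2333 = 22.9/1.2333 = 18.568 cmH2O·s/L.
C = Vt/(Pplat − PEEP) = 425.0 / (6.3 − 0) = 425.0/6.3 = 67.46 mL/cmH2O.
τ = R × C = 18.568 × 0.06746 L/cmH2O = 1.253 s.
Fraction remaining at end-expiration = e^(−Te/τ) = e^(−2.67/1.253) = 0.1187 → 11.87%.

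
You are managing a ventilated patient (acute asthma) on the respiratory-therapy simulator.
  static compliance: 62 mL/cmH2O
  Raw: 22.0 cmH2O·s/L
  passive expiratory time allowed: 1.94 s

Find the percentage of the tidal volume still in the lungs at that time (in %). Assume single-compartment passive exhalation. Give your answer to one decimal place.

τ = R × C = 22.0 × 62 mL/cmH2O = 22.0 × 0.062 L/cmH2O = 1.364 s.
Passive exhalation: V(t)/V₀ = e^(−t/τ) = e^(−1.94/1.364) = 0.2412.
Fraction remaining = 0.2412 → 24.12%.

24.1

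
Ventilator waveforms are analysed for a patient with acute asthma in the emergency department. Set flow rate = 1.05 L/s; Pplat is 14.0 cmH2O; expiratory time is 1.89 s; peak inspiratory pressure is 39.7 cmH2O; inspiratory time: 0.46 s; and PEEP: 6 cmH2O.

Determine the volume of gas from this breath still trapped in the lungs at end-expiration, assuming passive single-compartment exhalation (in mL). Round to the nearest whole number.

Vt = flow × Ti = 1.05 L/s × 0.46 s × 1000 mL/L = 483.0 mL.
R = (PIP − Pplat)/V̇ = (39.7 − 14.0) / 1.05 = 25.7/1.05 = 24.476 cmH2O·s/L.
C = Vt/(Pplat − PEEP) = 483.0 / (14.0 − 6) = 483.0/8.0 = 60.375 mL/cmH2O.
τ = R × C = 24.476 × 0.06038 L/cmH2O = 1.478 s.
Fraction remaining = e^(−Te/τ) = e^(−1.89/1.478) = 0.2784.
Trapped volume = 483.0 × 0.2784 = 134.47 mL.

134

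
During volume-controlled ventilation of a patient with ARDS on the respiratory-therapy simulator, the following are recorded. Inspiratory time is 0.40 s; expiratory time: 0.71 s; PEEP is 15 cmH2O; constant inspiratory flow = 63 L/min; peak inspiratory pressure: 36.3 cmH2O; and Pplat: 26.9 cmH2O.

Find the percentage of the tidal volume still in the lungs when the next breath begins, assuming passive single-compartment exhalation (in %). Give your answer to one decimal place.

Flow: 63 L/min ÷ 60 = 1.05 L/s.
Vt = flow × Ti = 1.05 L/s × 0.40 s × 1000 mL/L = 420.0 mL.
R = (PIP − Pplat)/V̇ = (36.3 − 26.9) / 1.05 = 9.4/1.05 = 8.952 cmH2O·s/L.
C = Vt/(Pplat − PEEP) = 420.0 / (26.9 − 15) = 420.0/11.9 = 35.294 mL/cmH2O.
τ = R × C = 8.952 × 0.03529 L/cmH2O = 0.3159 s.
Fraction remaining at end-expiration = e^(−Te/τ) = e^(−0.71/0.3159) = 0.1057 → 10.57%.

10.6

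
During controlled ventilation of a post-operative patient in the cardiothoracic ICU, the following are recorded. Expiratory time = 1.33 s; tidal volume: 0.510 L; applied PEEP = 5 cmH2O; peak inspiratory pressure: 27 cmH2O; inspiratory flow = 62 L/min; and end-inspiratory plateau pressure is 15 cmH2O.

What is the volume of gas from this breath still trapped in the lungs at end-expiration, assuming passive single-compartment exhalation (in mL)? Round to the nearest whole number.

Flow: 62 L/min ÷ 60 = 1.0333 L/s.
R = (PIP − Pplat)/V̇ = (27 − 15) / 1.0333 = 12.0/1.0333 = 11.613 cmH2O·s/L.
C = Vt/(Pplat − PEEP) = 510.0 / (15 − 5) = 510.0/10.0 = 51.0 mL/cmH2O.
τ = R × C = 11.613 × 0.051 L/cmH2O = 0.5923 s.
Fraction remaining = e^(−Te/τ) = e^(−1.33/0.5923) = 0.1059.
Trapped volume = 510.0 × 0.1059 = 54.009 mL.

54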